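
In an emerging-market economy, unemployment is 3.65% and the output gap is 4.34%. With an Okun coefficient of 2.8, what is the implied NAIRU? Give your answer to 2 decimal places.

5.20%

From Okun's law, u - u* = -(output gap)/β = -(4.34)/2.8 = -1.55 points.
So u* = 3.65 + 1.55 = 5.20%.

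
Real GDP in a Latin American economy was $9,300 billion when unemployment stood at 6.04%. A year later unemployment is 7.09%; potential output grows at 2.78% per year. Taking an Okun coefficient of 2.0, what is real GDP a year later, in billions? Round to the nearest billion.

Δu = 7.09 - 6.04 = 1.05 points.
Okun's law (growth form): g_Y = g_Y* - β × Δu = 2.78 - 2.0 × (1.05) = 2.78 - 2.1 = 0.68%.
Real GDP in the next year = 9300 × (1 + 0.68/100) = 9300 × 1.0068 ≈ 9363 billion.

$9,363 billion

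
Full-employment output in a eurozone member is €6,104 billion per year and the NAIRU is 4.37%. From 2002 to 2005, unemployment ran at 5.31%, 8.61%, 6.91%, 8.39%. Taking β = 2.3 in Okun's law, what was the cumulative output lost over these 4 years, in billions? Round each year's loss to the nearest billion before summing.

€1,648 billion

Year 2002: gap = -2.3 × (5.31 - 4.37) = -2.162%, loss ≈ 6104 × 2.162/100 ≈ 132.
Year 2003: gap = -2.3 × (8.61 - 4.37) = -9.752%, loss ≈ 6104 × 9.752/100 ≈ 595.
Year 2004: gap = -2.3 × (6.91 - 4.37) = -5.842%, loss ≈ 6104 × 5.842/100 ≈ 357.
Year 2005: gap = -2.3 × (8.39 - 4.37) = -9.246%, loss ≈ 6104 × 9.246/100 ≈ 564.
Total lost output = 132 + 595 + 357 + 564 = 1648 billion.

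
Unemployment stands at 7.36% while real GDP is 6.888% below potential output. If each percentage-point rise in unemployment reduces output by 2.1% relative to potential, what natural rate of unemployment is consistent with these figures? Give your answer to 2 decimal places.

From Okun's law, u - u* = -(output gap)/β = -(-6.888)/2.1 = 3.28 points.
So u* = 7.36 - 3.28 = 4.08%.

4.08%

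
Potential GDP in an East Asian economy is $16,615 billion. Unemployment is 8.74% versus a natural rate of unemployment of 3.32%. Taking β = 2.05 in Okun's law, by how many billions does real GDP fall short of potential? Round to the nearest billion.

$1,846 billion

Output gap = -2.05 × (8.74 - 3.32) = -2.05 × 5.42 = -11.111%.
Actual GDP ≈ 16615 × 0.88889 ≈ 14769 billion, so the shortfall is 16615 - 14769 = 1846 billion.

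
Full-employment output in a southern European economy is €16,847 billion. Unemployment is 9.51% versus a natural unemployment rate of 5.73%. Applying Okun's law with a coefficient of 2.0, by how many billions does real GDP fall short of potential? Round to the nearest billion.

Output gap = -2.0 × (9.51 - 5.73) = -2 × 3.78 = -7.56%.
Actual GDP ≈ 16847 × 0.9244 ≈ 15573 billion, so the shortfall is 16847 - 15573 = 1274 billion.

€1,274 billion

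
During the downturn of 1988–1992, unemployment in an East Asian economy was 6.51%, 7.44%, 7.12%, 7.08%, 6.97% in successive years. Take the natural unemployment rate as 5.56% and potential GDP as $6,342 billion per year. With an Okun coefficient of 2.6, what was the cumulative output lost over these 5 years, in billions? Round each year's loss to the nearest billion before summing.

Year 1988: gap = -2.6 × (6.51 - 5.56) = -2.47%, loss ≈ 6342 × 2.47/100 ≈ 157.
Year 1989: gap = -2.6 × (7.44 - 5.56) = -4.888%, loss ≈ 6342 × 4.888/100 ≈ 310.
Year 1990: gap = -2.6 × (7.12 - 5.56) = -4.056%, loss ≈ 6342 × 4.056/100 ≈ 257.
Year 1991: gap = -2.6 × (7.08 - 5.56) = -3.952%, loss ≈ 6342 × 3.952/100 ≈ 251.
Year 1992: gap = -2.6 × (6.97 - 5.56) = -3.666%, loss ≈ 6342 × 3.666/100 ≈ 232.
Total lost output = 157 + 310 + 257 + 251 + 232 = 1207 billion.

$1,207 billion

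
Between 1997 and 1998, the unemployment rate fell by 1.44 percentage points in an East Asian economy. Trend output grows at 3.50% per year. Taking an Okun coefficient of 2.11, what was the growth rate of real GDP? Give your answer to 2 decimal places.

6.54%

Growth-rate Okun's law: g_Y = g_Y* - β × Δu.
g_Y = 3.50 - 2.11 × (-1.44) = 3.5 + 3.0384 = 6.5384%, i.e. 6.54% to 2 d.p.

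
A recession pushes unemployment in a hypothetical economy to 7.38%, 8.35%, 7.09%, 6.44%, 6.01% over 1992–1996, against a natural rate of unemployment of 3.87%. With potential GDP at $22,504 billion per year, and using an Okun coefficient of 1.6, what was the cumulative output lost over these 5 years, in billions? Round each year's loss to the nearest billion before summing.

$5,732 billion

Year 1992: gap = -1.6 × (7.38 - 3.87) = -5.616%, loss ≈ 22504 × 5.616/100 ≈ 1264.
Year 1993: gap = -1.6 × (8.35 - 3.87) = -7.168%, loss ≈ 22504 × 7.168/100 ≈ 1613.
Year 1994: gap = -1.6 × (7.09 - 3.87) = -5.152%, loss ≈ 22504 × 5.152/100 ≈ 1159.
Year 1995: gap = -1.6 × (6.44 - 3.87) = -4.112%, loss ≈ 22504 × 4.112/100 ≈ 925.
Year 1996: gap = -1.6 × (6.01 - 3.87) = -3.424%, loss ≈ 22504 × 3.424/100 ≈ 771.
Total lost output = 1264 + 1613 + 1159 + 925 + 771 = 5732 billion.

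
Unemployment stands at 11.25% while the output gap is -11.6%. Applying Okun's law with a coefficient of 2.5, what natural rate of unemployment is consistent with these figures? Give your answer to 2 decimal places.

6.61%

From Okun's law, u - u* = -(output gap)/β = -(-11.6)/2.5 = 4.64 points.
So u* = 11.25 - 4.64 = 6.61%.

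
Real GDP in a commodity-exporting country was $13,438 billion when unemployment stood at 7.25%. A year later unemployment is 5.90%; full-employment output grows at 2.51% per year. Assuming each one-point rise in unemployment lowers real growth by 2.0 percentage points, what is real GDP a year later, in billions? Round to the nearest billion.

$14,138 billion

Δu = 5.9 - 7.25 = -1.35 points.
Okun's law (growth form): g_Y = g_Y* - β × Δu = 2.51 - 2.0 × (-1.35) = 2.51 + 2.7 = 5.21%.
Real GDP in the next year = 13438 × (1 + 5.21/100) = 13438 × 1.0521 ≈ 14138 billion.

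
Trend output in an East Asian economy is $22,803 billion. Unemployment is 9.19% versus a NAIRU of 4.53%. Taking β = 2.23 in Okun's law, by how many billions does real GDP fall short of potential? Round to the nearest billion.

$2,370 billion

Output gap = -2.23 × (9.19 - 4.53) = -2.23 × 4.66 = -10.3918%.
Actual GDP ≈ 22803 × 0.896082 ≈ 20433 billion, so the shortfall is 22803 - 20433 = 2370 billion.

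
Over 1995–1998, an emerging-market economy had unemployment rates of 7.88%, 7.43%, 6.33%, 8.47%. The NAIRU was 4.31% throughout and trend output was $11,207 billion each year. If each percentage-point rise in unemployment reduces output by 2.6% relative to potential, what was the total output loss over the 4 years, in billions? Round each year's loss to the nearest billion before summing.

Year 1995: gap = -2.6 × (7.88 - 4.31) = -9.282%, loss ≈ 11207 × 9.282/100 ≈ 1040.
Year 1996: gap = -2.6 × (7.43 - 4.31) = -8.112%, loss ≈ 11207 × 8.112/100 ≈ 909.
Year 1997: gap = -2.6 × (6.33 - 4.31) = -5.252%, loss ≈ 11207 × 5.252/100 ≈ 589.
Year 1998: gap = -2.6 × (8.47 - 4.31) = -10.816%, loss ≈ 11207 × 10.816/100 ≈ 1212.
Total lost output = 1040 + 909 + 589 + 1212 = 3750 billion.

$3,750 billion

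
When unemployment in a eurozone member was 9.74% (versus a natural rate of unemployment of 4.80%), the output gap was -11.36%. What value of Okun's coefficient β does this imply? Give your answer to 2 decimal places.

β ≈ 2.30

Okun's law: output gap = -β × (u - u*).
-11.36 = -β × (9.74 - 4.8) = -β × 4.94, so β = 11.36/4.94 = 2.30.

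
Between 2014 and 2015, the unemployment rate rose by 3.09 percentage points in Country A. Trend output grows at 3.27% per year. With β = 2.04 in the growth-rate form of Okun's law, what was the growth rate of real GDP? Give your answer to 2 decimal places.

Growth-rate Okun's law: g_Y = g_Y* - β × Δu.
g_Y = 3.27 - 2.04 × (3.09) = 3.27 - 6.3036 = -3.0336%, i.e. -3.03% to 2 d.p.

-3.03%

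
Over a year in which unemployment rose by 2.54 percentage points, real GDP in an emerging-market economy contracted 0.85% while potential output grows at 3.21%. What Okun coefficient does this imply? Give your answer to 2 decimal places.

β ≈ 1.60

Growth form: g_Y = g_Y* - β × Δu, so β = (g_Y* - g_Y)/Δu.
β = (3.21 + 0.85)/2.54 = 4.06/2.54 = 1.60.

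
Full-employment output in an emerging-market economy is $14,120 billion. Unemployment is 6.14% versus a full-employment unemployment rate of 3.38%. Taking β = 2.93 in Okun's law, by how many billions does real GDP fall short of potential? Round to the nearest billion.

Output gap = -2.93 × (6.14 - 3.38) = -2.93 × 2.76 = -8.0868%.
Actual GDP ≈ 14120 × 0.919132 ≈ 12978 billion, so the shortfall is 14120 - 12978 = 1142 billion.

$1,142 billion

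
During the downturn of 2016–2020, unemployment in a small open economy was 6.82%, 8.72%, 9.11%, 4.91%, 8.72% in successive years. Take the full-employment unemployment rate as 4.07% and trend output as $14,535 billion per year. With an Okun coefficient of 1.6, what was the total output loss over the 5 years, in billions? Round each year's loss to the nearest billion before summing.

Year 2016: gap = -1.6 × (6.82 - 4.07) = -4.4%, loss ≈ 14535 × 4.4/100 ≈ 640.
Year 2017: gap = -1.6 × (8.72 - 4.07) = -7.44%, loss ≈ 14535 × 7.44/100 ≈ 1081.
Year 2018: gap = -1.6 × (9.11 - 4.07) = -8.064%, loss ≈ 14535 × 8.064/100 ≈ 1172.
Year 2019: gap = -1.6 × (4.91 - 4.07) = -1.344%, loss ≈ 14535 × 1.344/100 ≈ 195.
Year 2020: gap = -1.6 × (8.72 - 4.07) = -7.44%, loss ≈ 14535 × 7.44/100 ≈ 1081.
Total lost output = 640 + 1081 + 1172 + 195 + 1081 = 4169 billion.

$4,169 billion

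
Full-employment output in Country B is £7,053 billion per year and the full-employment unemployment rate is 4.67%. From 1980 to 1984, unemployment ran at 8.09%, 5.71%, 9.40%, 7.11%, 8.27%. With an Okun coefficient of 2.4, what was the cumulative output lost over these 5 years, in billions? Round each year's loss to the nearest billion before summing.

Year 1980: gap = -2.4 × (8.09 - 4.67) = -8.208%, loss ≈ 7053 × 8.208/100 ≈ 579.
Year 1981: gap = -2.4 × (5.71 - 4.67) = -2.496%, loss ≈ 7053 × 2.496/100 ≈ 176.
Year 1982: gap = -2.4 × (9.4 - 4.67) = -11.352%, loss ≈ 7053 × 11.352/100 ≈ 801.
Year 1983: gap = -2.4 × (7.11 - 4.67) = -5.856%, loss ≈ 7053 × 5.856/100 ≈ 413.
Year 1984: gap = -2.4 × (8.27 - 4.67) = -8.64%, loss ≈ 7053 × 8.64/100 ≈ 609.
Total lost output = 579 + 176 + 801 + 413 + 609 = 2578 billion.

£2,578 billion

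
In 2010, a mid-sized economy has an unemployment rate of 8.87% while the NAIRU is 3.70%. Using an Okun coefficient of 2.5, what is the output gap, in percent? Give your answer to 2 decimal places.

The unemployment gap is 8.87 - 3.7 = 5.17 percentage points.
Okun's law gives an output gap of -2.5 × 5.17 = -12.925%, i.e. 12.93% below potential.

-12.93%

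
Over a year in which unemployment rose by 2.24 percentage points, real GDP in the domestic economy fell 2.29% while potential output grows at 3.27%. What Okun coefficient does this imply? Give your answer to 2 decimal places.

Growth form: g_Y = g_Y* - β × Δu, so β = (g_Y* - g_Y)/Δu.
β = (3.27 + 2.29)/2.24 = 5.56/2.24 = 2.48.

β ≈ 2.48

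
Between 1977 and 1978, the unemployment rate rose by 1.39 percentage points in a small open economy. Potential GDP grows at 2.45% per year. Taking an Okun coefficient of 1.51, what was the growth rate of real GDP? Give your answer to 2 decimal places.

Growth-rate Okun's law: g_Y = g_Y* - β × Δu.
g_Y = 2.45 - 1.51 × (1.39) = 2.45 - 2.0989 = 0.3511%, i.e. 0.35% to 2 d.p.

0.35%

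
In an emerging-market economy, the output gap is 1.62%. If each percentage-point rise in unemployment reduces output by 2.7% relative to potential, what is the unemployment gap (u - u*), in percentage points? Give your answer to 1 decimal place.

Okun's law: output gap = -β × (u - u*), so u - u* = -(output gap)/β.
u - u* = -(1.62)/2.7 = -0.6 percentage points.

-0.6 percentage points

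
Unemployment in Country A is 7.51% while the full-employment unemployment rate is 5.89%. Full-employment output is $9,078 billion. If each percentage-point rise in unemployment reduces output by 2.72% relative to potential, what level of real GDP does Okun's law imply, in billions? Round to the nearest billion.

Unemployment gap = 7.51 - 5.89 = 1.62 points, so the output gap is -2.72 × 1.62 = -4.4064%.
Actual GDP = 9078 × (1 - 4.4064/100) = 9078 × 0.955936 ≈ 8678 billion.

$8,678 billion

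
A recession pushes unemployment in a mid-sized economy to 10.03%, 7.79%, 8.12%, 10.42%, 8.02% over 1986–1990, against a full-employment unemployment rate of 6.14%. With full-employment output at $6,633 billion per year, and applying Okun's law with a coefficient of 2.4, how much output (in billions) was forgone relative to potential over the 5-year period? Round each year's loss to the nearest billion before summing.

$2,177 billion

Year 1986: gap = -2.4 × (10.03 - 6.14) = -9.336%, loss ≈ 6633 × 9.336/100 ≈ 619.
Year 1987: gap = -2.4 × (7.79 - 6.14) = -3.96%, loss ≈ 6633 × 3.96/100 ≈ 263.
Year 1988: gap = -2.4 × (8.12 - 6.14) = -4.752%, loss ≈ 6633 × 4.752/100 ≈ 315.
Year 1989: gap = -2.4 × (10.42 - 6.14) = -10.272%, loss ≈ 6633 × 10.272/100 ≈ 681.
Year 1990: gap = -2.4 × (8.02 - 6.14) = -4.512%, loss ≈ 6633 × 4.512/100 ≈ 299.
Total lost output = 619 + 263 + 315 + 681 + 299 = 2177 billion.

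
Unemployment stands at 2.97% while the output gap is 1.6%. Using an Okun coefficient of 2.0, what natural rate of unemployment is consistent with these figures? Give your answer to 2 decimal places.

From Okun's law, u - u* = -(output gap)/β = -(1.6)/2.0 = -0.8 points.
So u* = 2.97 + 0.8 = 3.77%.

3.77%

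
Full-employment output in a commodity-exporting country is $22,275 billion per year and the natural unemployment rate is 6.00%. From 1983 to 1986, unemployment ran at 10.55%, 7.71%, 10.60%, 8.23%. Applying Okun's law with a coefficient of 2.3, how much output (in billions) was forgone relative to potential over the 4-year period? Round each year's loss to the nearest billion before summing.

Year 1983: gap = -2.3 × (10.55 - 6) = -10.465%, loss ≈ 22275 × 10.465/100 ≈ 2331.
Year 1984: gap = -2.3 × (7.71 - 6) = -3.933%, loss ≈ 22275 × 3.933/100 ≈ 876.
Year 1985: gap = -2.3 × (10.6 - 6) = -10.58%, loss ≈ 22275 × 10.58/100 ≈ 2357.
Year 1986: gap = -2.3 × (8.23 - 6) = -5.129%, loss ≈ 22275 × 5.129/100 ≈ 1142.
Total lost output = 2331 + 876 + 2357 + 1142 = 6706 billion.

$6,706 billion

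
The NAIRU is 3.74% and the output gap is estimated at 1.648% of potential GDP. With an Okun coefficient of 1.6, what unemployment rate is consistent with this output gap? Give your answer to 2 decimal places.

From Okun's law, u - u* = -(output gap)/β = -(1.648)/1.6 = -1.03 points.
So u = 3.74 - 1.03 = 2.71%.

2.71%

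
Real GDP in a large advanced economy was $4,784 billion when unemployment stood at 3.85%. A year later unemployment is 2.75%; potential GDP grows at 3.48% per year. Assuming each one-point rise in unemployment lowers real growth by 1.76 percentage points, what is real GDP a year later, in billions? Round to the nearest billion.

$5,043 billion

Δu = 2.75 - 3.85 = -1.1 points.
Okun's law (growth form): g_Y = g_Y* - β × Δu = 3.48 - 1.76 × (-1.10) = 3.48 + 1.936 = 5.416%.
Real GDP in the next year = 4784 × (1 + 5.416/100) = 4784 × 1.05416 ≈ 5043 billion.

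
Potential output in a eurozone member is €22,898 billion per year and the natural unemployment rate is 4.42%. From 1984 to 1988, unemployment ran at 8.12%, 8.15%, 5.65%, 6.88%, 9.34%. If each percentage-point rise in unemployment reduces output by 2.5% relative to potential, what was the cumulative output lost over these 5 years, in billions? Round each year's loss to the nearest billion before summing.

Year 1984: gap = -2.5 × (8.12 - 4.42) = -9.25%, loss ≈ 22898 × 9.25/100 ≈ 2118.
Year 1985: gap = -2.5 × (8.15 - 4.42) = -9.325%, loss ≈ 22898 × 9.325/100 ≈ 2135.
Year 1986: gap = -2.5 × (5.65 - 4.42) = -3.075%, loss ≈ 22898 × 3.075/100 ≈ 704.
Year 1987: gap = -2.5 × (6.88 - 4.42) = -6.15%, loss ≈ 22898 × 6.15/100 ≈ 1408.
Year 1988: gap = -2.5 × (9.34 - 4.42) = -12.3%, loss ≈ 22898 × 12.3/100 ≈ 2816.
Total lost output = 2118 + 2135 + 704 + 1408 + 2816 = 9181 billion.

€9,181 billion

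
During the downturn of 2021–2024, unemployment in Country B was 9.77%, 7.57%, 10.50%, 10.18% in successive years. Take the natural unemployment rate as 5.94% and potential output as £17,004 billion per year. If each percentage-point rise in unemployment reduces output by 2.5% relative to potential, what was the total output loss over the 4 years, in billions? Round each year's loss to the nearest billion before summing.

Year 2021: gap = -2.5 × (9.77 - 5.94) = -9.575%, loss ≈ 17004 × 9.575/100 ≈ 1628.
Year 2022: gap = -2.5 × (7.57 - 5.94) = -4.075%, loss ≈ 17004 × 4.075/100 ≈ 693.
Year 2023: gap = -2.5 × (10.5 - 5.94) = -11.4%, loss ≈ 17004 × 11.4/100 ≈ 1938.
Year 2024: gap = -2.5 × (10.18 - 5.94) = -10.6%, loss ≈ 17004 × 10.6/100 ≈ 1802.
Total lost output = 1628 + 693 + 1938 + 1802 = 6061 billion.

£6,061 billion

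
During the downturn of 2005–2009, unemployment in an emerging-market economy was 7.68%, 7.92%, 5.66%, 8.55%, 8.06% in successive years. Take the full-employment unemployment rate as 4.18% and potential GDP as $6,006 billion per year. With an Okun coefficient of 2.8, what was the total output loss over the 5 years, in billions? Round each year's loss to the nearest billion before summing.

$2,854 billion

Year 2005: gap = -2.8 × (7.68 - 4.18) = -9.8%, loss ≈ 6006 × 9.8/100 ≈ 589.
Year 2006: gap = -2.8 × (7.92 - 4.18) = -10.472%, loss ≈ 6006 × 10.472/100 ≈ 629.
Year 2007: gap = -2.8 × (5.66 - 4.18) = -4.144%, loss ≈ 6006 × 4.144/100 ≈ 249.
Year 2008: gap = -2.8 × (8.55 - 4.18) = -12.236%, loss ≈ 6006 × 12.236/100 ≈ 735.
Year 2009: gap = -2.8 × (8.06 - 4.18) = -10.864%, loss ≈ 6006 × 10.864/100 ≈ 652.
Total lost output = 589 + 629 + 249 + 735 + 652 = 2854 billion.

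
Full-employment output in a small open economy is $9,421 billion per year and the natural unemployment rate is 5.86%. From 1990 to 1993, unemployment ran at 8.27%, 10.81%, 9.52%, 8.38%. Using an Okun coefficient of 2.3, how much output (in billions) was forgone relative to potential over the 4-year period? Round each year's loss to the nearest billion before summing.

Year 1990: gap = -2.3 × (8.27 - 5.86) = -5.543%, loss ≈ 9421 × 5.543/100 ≈ 522.
Year 1991: gap = -2.3 × (10.81 - 5.86) = -11.385%, loss ≈ 9421 × 11.385/100 ≈ 1073.
Year 1992: gap = -2.3 × (9.52 - 5.86) = -8.418%, loss ≈ 9421 × 8.418/100 ≈ 793.
Year 1993: gap = -2.3 × (8.38 - 5.86) = -5.796%, loss ≈ 9421 × 5.796/100 ≈ 546.
Total lost output = 522 + 1073 + 793 + 546 = 2934 billion.

$2,934 billion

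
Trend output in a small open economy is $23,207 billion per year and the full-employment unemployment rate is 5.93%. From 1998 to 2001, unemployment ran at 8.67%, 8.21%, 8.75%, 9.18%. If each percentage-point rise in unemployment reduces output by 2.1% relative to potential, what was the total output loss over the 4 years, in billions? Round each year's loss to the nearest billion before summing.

$5,404 billion

Year 1998: gap = -2.1 × (8.67 - 5.93) = -5.754%, loss ≈ 23207 × 5.754/100 ≈ 1335.
Year 1999: gap = -2.1 × (8.21 - 5.93) = -4.788%, loss ≈ 23207 × 4.788/100 ≈ 1111.
Year 2000: gap = -2.1 × (8.75 - 5.93) = -5.922%, loss ≈ 23207 × 5.922/100 ≈ 1374.
Year 2001: gap = -2.1 × (9.18 - 5.93) = -6.825%, loss ≈ 23207 × 6.825/100 ≈ 1584.
Total lost output = 1335 + 1111 + 1374 + 1584 = 5404 billion.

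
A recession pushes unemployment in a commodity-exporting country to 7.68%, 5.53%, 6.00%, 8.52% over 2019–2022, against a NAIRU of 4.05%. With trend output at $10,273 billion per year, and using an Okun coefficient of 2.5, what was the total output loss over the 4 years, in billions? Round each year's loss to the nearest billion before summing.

$2,961 billion

Year 2019: gap = -2.5 × (7.68 - 4.05) = -9.075%, loss ≈ 10273 × 9.075/100 ≈ 932.
Year 2020: gap = -2.5 × (5.53 - 4.05) = -3.7%, loss ≈ 10273 × 3.7/100 ≈ 380.
Year 2021: gap = -2.5 × (6 - 4.05) = -4.875%, loss ≈ 10273 × 4.875/100 ≈ 501.
Year 2022: gap = -2.5 × (8.52 - 4.05) = -11.175%, loss ≈ 10273 × 11.175/100 ≈ 1148.
Total lost output = 932 + 380 + 501 + 1148 = 2961 billion.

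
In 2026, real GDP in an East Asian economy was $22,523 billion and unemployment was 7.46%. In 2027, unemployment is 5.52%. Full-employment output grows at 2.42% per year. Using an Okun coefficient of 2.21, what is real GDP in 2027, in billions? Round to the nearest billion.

$24,034 billion

Δu = 5.52 - 7.46 = -1.94 points.
Okun's law (growth form): g_Y = g_Y* - β × Δu = 2.42 - 2.21 × (-1.94) = 2.42 + 4.2874 = 6.7074%.
Real GDP in the next year = 22523 × (1 + 6.7074/100) = 22523 × 1.067074 ≈ 24034 billion.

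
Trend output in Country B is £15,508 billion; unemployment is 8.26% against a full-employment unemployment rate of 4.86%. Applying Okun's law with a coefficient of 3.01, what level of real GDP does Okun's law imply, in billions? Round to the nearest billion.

£13,921 billion

Unemployment gap = 8.26 - 4.86 = 3.4 points, so the output gap is -3.01 × 3.4 = -10.234%.
Actual GDP = 15508 × (1 - 10.234/100) = 15508 × 0.89766 ≈ 13921 billion.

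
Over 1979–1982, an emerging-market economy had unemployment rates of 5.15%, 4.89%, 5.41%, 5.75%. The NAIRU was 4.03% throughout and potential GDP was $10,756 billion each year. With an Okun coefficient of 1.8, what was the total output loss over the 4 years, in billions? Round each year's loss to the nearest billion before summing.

$984 billion

Year 1979: gap = -1.8 × (5.15 - 4.03) = -2.016%, loss ≈ 10756 × 2.016/100 ≈ 217.
Year 1980: gap = -1.8 × (4.89 - 4.03) = -1.548%, loss ≈ 10756 × 1.548/100 ≈ 167.
Year 1981: gap = -1.8 × (5.41 - 4.03) = -2.484%, loss ≈ 10756 × 2.484/100 ≈ 267.
Year 1982: gap = -1.8 × (5.75 - 4.03) = -3.096%, loss ≈ 10756 × 3.096/100 ≈ 333.
Total lost output = 217 + 167 + 267 + 333 = 984 billion.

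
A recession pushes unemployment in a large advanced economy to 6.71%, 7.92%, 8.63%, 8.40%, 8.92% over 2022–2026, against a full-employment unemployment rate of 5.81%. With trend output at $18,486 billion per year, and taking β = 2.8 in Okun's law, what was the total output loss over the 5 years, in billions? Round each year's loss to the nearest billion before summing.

Year 2022: gap = -2.8 × (6.71 - 5.81) = -2.52%, loss ≈ 18486 × 2.52/100 ≈ 466.
Year 2023: gap = -2.8 × (7.92 - 5.81) = -5.908%, loss ≈ 18486 × 5.908/100 ≈ 1092.
Year 2024: gap = -2.8 × (8.63 - 5.81) = -7.896%, loss ≈ 18486 × 7.896/100 ≈ 1460.
Year 2025: gap = -2.8 × (8.4 - 5.81) = -7.252%, loss ≈ 18486 × 7.252/100 ≈ 1341.
Year 2026: gap = -2.8 × (8.92 - 5.81) = -8.708%, loss ≈ 18486 × 8.708/100 ≈ 1610.
Total lost output = 466 + 1092 + 1460 + 1341 + 1610 = 5969 billion.

$5,969 billion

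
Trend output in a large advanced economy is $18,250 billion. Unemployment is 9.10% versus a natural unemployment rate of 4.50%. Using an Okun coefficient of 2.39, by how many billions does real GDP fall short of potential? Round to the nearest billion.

Output gap = -2.39 × (9.1 - 4.5) = -2.39 × 4.6 = -10.994%.
Actual GDP ≈ 18250 × 0.89006 ≈ 16244 billion, so the shortfall is 18250 - 16244 = 2006 billion.

$2,006 billion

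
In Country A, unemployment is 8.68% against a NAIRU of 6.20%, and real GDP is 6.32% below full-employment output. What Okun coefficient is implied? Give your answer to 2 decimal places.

β ≈ 2.55

Okun's law: output gap = -β × (u - u*).
-6.32 = -β × (8.68 - 6.2) = -β × 2.48, so β = 6.32/2.48 = 2.55.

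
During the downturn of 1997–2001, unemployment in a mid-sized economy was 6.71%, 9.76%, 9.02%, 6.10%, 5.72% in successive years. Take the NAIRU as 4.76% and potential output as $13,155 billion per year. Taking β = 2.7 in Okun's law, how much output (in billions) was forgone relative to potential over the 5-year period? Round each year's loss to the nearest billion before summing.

Year 1997: gap = -2.7 × (6.71 - 4.76) = -5.265%, loss ≈ 13155 × 5.265/100 ≈ 693.
Year 1998: gap = -2.7 × (9.76 - 4.76) = -13.5%, loss ≈ 13155 × 13.5/100 ≈ 1776.
Year 1999: gap = -2.7 × (9.02 - 4.76) = -11.502%, loss ≈ 13155 × 11.502/100 ≈ 1513.
Year 2000: gap = -2.7 × (6.1 - 4.76) = -3.618%, loss ≈ 13155 × 3.618/100 ≈ 476.
Year 2001: gap = -2.7 × (5.72 - 4.76) = -2.592%, loss ≈ 13155 × 2.592/100 ≈ 341.
Total lost output = 693 + 1776 + 1513 + 476 + 341 = 4799 billion.

$4,799 billion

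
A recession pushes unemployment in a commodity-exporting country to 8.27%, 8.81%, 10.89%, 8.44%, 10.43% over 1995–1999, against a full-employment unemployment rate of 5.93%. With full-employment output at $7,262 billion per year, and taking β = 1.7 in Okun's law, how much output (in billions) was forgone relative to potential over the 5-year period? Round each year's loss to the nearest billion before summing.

$2,123 billion

Year 1995: gap = -1.7 × (8.27 - 5.93) = -3.978%, loss ≈ 7262 × 3.978/100 ≈ 289.
Year 1996: gap = -1.7 × (8.81 - 5.93) = -4.896%, loss ≈ 7262 × 4.896/100 ≈ 356.
Year 1997: gap = -1.7 × (10.89 - 5.93) = -8.432%, loss ≈ 7262 × 8.432/100 ≈ 612.
Year 1998: gap = -1.7 × (8.44 - 5.93) = -4.267%, loss ≈ 7262 × 4.267/100 ≈ 310.
Year 1999: gap = -1.7 × (10.43 - 5.93) = -7.65%, loss ≈ 7262 × 7.65/100 ≈ 556.
Total lost output = 289 + 356 + 612 + 310 + 556 = 2123 billion.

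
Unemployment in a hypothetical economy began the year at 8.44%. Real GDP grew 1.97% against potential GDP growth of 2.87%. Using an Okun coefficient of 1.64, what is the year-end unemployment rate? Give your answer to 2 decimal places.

Growth-rate Okun's law: g_Y = g_Y* - β × Δu, so Δu = (g_Y* - g_Y)/β.
Δu = (2.87 - 1.97)/1.64 = 0.9/1.64 = 0.55 percentage points.
Year-end unemployment = 8.44 + 0.55 = 8.99%.

8.99%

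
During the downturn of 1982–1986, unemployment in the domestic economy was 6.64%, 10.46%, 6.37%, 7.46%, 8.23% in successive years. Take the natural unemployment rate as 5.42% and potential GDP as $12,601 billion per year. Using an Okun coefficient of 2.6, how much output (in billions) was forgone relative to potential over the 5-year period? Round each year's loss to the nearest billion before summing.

$3,951 billion

Year 1982: gap = -2.6 × (6.64 - 5.42) = -3.172%, loss ≈ 12601 × 3.172/100 ≈ 400.
Year 1983: gap = -2.6 × (10.46 - 5.42) = -13.104%, loss ≈ 12601 × 13.104/100 ≈ 1651.
Year 1984: gap = -2.6 × (6.37 - 5.42) = -2.47%, loss ≈ 12601 × 2.47/100 ≈ 311.
Year 1985: gap = -2.6 × (7.46 - 5.42) = -5.304%, loss ≈ 12601 × 5.304/100 ≈ 668.
Year 1986: gap = -2.6 × (8.23 - 5.42) = -7.306%, loss ≈ 12601 × 7.306/100 ≈ 921.
Total lost output = 400 + 1651 + 311 + 668 + 921 = 3951 billion.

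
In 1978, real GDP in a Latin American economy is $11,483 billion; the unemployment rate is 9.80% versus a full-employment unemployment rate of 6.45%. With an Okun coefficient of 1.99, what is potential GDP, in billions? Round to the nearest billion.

Unemployment gap = 9.8 - 6.45 = 3.35 points, so output gap = -1.99 × 3.35 = -6.6665%.
Since Y = Y* × (1 + gap/100), Y* = 11483/0.933335 ≈ 12303 billion.

$12,303 billion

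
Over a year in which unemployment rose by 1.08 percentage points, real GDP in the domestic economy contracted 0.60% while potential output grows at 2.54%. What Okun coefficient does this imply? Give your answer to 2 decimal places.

β ≈ 2.91

Growth form: g_Y = g_Y* - β × Δu, so β = (g_Y* - g_Y)/Δu.
β = (2.54 + 0.6)/1.08 = 3.14/1.08 = 2.91.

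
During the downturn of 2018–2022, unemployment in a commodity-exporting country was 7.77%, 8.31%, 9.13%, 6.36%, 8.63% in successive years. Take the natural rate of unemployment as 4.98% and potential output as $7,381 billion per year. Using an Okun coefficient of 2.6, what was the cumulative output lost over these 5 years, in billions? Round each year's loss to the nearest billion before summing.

Year 2018: gap = -2.6 × (7.77 - 4.98) = -7.254%, loss ≈ 7381 × 7.254/100 ≈ 535.
Year 2019: gap = -2.6 × (8.31 - 4.98) = -8.658%, loss ≈ 7381 × 8.658/100 ≈ 639.
Year 2020: gap = -2.6 × (9.13 - 4.98) = -10.79%, loss ≈ 7381 × 10.79/100 ≈ 796.
Year 2021: gap = -2.6 × (6.36 - 4.98) = -3.588%, loss ≈ 7381 × 3.588/100 ≈ 265.
Year 2022: gap = -2.6 × (8.63 - 4.98) = -9.49%, loss ≈ 7381 × 9.49/100 ≈ 700.
Total lost output = 535 + 639 + 796 + 265 + 700 = 2935 billion.

$2,935 billion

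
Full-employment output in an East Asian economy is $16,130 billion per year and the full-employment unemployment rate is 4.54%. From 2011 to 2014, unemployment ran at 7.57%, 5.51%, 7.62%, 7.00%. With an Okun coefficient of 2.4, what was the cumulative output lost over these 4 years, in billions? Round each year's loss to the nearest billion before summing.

Year 2011: gap = -2.4 × (7.57 - 4.54) = -7.272%, loss ≈ 16130 × 7.272/100 ≈ 1173.
Year 2012: gap = -2.4 × (5.51 - 4.54) = -2.328%, loss ≈ 16130 × 2.328/100 ≈ 376.
Year 2013: gap = -2.4 × (7.62 - 4.54) = -7.392%, loss ≈ 16130 × 7.392/100 ≈ 1192.
Year 2014: gap = -2.4 × (7 - 4.54) = -5.904%, loss ≈ 16130 × 5.904/100 ≈ 952.
Total lost output = 1173 + 376 + 1192 + 952 = 3693 billion.

$3,693 billion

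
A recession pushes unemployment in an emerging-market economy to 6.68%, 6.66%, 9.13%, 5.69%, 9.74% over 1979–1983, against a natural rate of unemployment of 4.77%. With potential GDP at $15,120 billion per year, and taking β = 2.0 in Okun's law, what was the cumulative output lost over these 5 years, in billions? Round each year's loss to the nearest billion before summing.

$4,249 billion

Year 1979: gap = -2.0 × (6.68 - 4.77) = -3.82%, loss ≈ 15120 × 3.82/100 ≈ 578.
Year 1980: gap = -2.0 × (6.66 - 4.77) = -3.78%, loss ≈ 15120 × 3.78/100 ≈ 572.
Year 1981: gap = -2.0 × (9.13 - 4.77) = -8.72%, loss ≈ 15120 × 8.72/100 ≈ 1318.
Year 1982: gap = -2.0 × (5.69 - 4.77) = -1.84%, loss ≈ 15120 × 1.84/100 ≈ 278.
Year 1983: gap = -2.0 × (9.74 - 4.77) = -9.94%, loss ≈ 15120 × 9.94/100 ≈ 1503.
Total lost output = 578 + 572 + 1318 + 278 + 1503 = 4249 billion.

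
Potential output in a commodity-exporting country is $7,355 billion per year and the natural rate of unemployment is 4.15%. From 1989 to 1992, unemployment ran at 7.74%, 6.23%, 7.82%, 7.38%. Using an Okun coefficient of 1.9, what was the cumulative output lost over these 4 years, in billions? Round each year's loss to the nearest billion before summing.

Year 1989: gap = -1.9 × (7.74 - 4.15) = -6.821%, loss ≈ 7355 × 6.821/100 ≈ 502.
Year 1990: gap = -1.9 × (6.23 - 4.15) = -3.952%, loss ≈ 7355 × 3.952/100 ≈ 291.
Year 1991: gap = -1.9 × (7.82 - 4.15) = -6.973%, loss ≈ 7355 × 6.973/100 ≈ 513.
Year 1992: gap = -1.9 × (7.38 - 4.15) = -6.137%, loss ≈ 7355 × 6.137/100 ≈ 451.
Total lost output = 502 + 291 + 513 + 451 = 1757 billion.

$1,757 billion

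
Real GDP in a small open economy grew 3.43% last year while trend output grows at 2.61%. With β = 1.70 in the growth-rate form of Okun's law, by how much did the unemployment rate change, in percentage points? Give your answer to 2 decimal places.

Growth-rate Okun's law: g_Y = g_Y* - β × Δu, so Δu = (g_Y* - g_Y)/β.
Δu = (2.61 - 3.43)/1.70 = -0.82/1.70 = -0.48 percentage points.

-0.48 percentage points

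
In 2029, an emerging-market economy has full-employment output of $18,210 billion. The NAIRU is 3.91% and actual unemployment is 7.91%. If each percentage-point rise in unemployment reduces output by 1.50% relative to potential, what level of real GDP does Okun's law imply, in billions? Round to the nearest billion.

Unemployment gap = 7.91 - 3.91 = 4 points, so the output gap is -1.5 × 4 = -6%.
Actual GDP = 18210 × (1 - 6/100) = 18210 × 0.94 ≈ 17117 billion.

$17,117 billion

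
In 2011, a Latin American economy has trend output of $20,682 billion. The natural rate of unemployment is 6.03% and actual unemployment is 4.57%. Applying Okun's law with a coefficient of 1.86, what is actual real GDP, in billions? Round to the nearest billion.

Unemployment gap = 4.57 - 6.03 = -1.46 points, so the output gap is -1.86 × (-1.46) = 2.7156%.
Actual GDP = 20682 × (1 + 2.7156/100) = 20682 × 1.027156 ≈ 21244 billion.

$21,244 billion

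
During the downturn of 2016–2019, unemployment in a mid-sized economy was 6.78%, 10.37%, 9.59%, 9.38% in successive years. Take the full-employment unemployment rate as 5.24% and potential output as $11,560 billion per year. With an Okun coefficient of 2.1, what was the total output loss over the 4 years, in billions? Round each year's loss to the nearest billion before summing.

Year 2016: gap = -2.1 × (6.78 - 5.24) = -3.234%, loss ≈ 11560 × 3.234/100 ≈ 374.
Year 2017: gap = -2.1 × (10.37 - 5.24) = -10.773%, loss ≈ 11560 × 10.773/100 ≈ 1245.
Year 2018: gap = -2.1 × (9.59 - 5.24) = -9.135%, loss ≈ 11560 × 9.135/100 ≈ 1056.
Year 2019: gap = -2.1 × (9.38 - 5.24) = -8.694%, loss ≈ 11560 × 8.694/100 ≈ 1005.
Total lost output = 374 + 1245 + 1056 + 1005 = 3680 billion.

$3,680 billion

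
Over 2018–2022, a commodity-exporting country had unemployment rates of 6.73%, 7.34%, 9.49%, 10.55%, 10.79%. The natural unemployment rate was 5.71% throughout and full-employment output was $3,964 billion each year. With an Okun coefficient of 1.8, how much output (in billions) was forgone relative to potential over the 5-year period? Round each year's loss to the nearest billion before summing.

$1,166 billion

Year 2018: gap = -1.8 × (6.73 - 5.71) = -1.836%, loss ≈ 3964 × 1.836/100 ≈ 73.
Year 2019: gap = -1.8 × (7.34 - 5.71) = -2.934%, loss ≈ 3964 × 2.934/100 ≈ 116.
Year 2020: gap = -1.8 × (9.49 - 5.71) = -6.804%, loss ≈ 3964 × 6.804/100 ≈ 270.
Year 2021: gap = -1.8 × (10.55 - 5.71) = -8.712%, loss ≈ 3964 × 8.712/100 ≈ 345.
Year 2022: gap = -1.8 × (10.79 - 5.71) = -9.144%, loss ≈ 3964 × 9.144/100 ≈ 362.
Total lost output = 73 + 116 + 270 + 345 + 362 = 1166 billion.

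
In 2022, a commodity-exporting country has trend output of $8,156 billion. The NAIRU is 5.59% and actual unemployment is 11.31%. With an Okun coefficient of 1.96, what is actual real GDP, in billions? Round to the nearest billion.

$7,242 billion

Unemployment gap = 11.31 - 5.59 = 5.72 points, so the output gap is -1.96 × 5.72 = -11.2112%.
Actual GDP = 8156 × (1 - 11.2112/100) = 8156 × 0.887888 ≈ 7242 billion.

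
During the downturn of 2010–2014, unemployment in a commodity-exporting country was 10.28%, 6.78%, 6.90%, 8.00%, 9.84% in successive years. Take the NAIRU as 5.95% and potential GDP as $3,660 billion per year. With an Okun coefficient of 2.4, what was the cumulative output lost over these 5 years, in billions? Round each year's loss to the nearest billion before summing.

$1,058 billion

Year 2010: gap = -2.4 × (10.28 - 5.95) = -10.392%, loss ≈ 3660 × 10.392/100 ≈ 380.
Year 2011: gap = -2.4 × (6.78 - 5.95) = -1.992%, loss ≈ 3660 × 1.992/100 ≈ 73.
Year 2012: gap = -2.4 × (6.9 - 5.95) = -2.28%, loss ≈ 3660 × 2.28/100 ≈ 83.
Year 2013: gap = -2.4 × (8 - 5.95) = -4.92%, loss ≈ 3660 × 4.92/100 ≈ 180.
Year 2014: gap = -2.4 × (9.84 - 5.95) = -9.336%, loss ≈ 3660 × 9.336/100 ≈ 342.
Total lost output = 380 + 73 + 83 + 180 + 342 = 1058 billion.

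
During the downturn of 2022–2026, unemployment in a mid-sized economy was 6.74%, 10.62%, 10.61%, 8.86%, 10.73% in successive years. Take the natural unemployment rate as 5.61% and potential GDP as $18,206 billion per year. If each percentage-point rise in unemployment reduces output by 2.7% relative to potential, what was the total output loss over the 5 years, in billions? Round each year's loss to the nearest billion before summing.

Year 2022: gap = -2.7 × (6.74 - 5.61) = -3.051%, loss ≈ 18206 × 3.051/100 ≈ 555.
Year 2023: gap = -2.7 × (10.62 - 5.61) = -13.527%, loss ≈ 18206 × 13.527/100 ≈ 2463.
Year 2024: gap = -2.7 × (10.61 - 5.61) = -13.5%, loss ≈ 18206 × 13.5/100 ≈ 2458.
Year 2025: gap = -2.7 × (8.86 - 5.61) = -8.775%, loss ≈ 18206 × 8.775/100 ≈ 1598.
Year 2026: gap = -2.7 × (10.73 - 5.61) = -13.824%, loss ≈ 18206 × 13.824/100 ≈ 2517.
Total lost output = 555 + 2463 + 2458 + 1598 + 2517 = 9591 billion.

$9,591 billion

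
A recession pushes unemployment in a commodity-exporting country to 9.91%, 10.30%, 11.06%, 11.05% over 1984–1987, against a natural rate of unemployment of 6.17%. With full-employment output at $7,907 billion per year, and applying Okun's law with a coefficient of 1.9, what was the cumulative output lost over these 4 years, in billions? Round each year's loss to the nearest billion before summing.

Year 1984: gap = -1.9 × (9.91 - 6.17) = -7.106%, loss ≈ 7907 × 7.106/100 ≈ 562.
Year 1985: gap = -1.9 × (10.3 - 6.17) = -7.847%, loss ≈ 7907 × 7.847/100 ≈ 620.
Year 1986: gap = -1.9 × (11.06 - 6.17) = -9.291%, loss ≈ 7907 × 9.291/100 ≈ 735.
Year 1987: gap = -1.9 × (11.05 - 6.17) = -9.272%, loss ≈ 7907 × 9.272/100 ≈ 733.
Total lost output = 562 + 620 + 735 + 733 = 2650 billion.

$2,650 billion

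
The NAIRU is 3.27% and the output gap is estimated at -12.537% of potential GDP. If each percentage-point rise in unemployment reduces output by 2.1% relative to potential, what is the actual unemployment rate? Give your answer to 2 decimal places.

9.24%

From Okun's law, u - u* = -(output gap)/β = -(-12.537)/2.1 = 5.97 points.
So u = 3.27 + 5.97 = 9.24%.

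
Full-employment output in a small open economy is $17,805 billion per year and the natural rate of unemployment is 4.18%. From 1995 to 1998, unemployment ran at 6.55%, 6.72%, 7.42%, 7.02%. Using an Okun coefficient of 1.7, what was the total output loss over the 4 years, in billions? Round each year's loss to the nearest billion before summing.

$3,327 billion

Year 1995: gap = -1.7 × (6.55 - 4.18) = -4.029%, loss ≈ 17805 × 4.029/100 ≈ 717.
Year 1996: gap = -1.7 × (6.72 - 4.18) = -4.318%, loss ≈ 17805 × 4.318/100 ≈ 769.
Year 1997: gap = -1.7 × (7.42 - 4.18) = -5.508%, loss ≈ 17805 × 5.508/100 ≈ 981.
Year 1998: gap = -1.7 × (7.02 - 4.18) = -4.828%, loss ≈ 17805 × 4.828/100 ≈ 860.
Total lost output = 717 + 769 + 981 + 860 = 3327 billion.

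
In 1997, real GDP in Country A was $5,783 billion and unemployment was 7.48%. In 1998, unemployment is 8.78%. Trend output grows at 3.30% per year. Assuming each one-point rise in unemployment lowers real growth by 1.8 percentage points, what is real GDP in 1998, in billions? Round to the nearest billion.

$5,839 billion

Δu = 8.78 - 7.48 = 1.3 points.
Okun's law (growth form): g_Y = g_Y* - β × Δu = 3.30 - 1.8 × (1.30) = 3.3 - 2.34 = 0.96%.
Real GDP in the next year = 5783 × (1 + 0.96/100) = 5783 × 1.0096 ≈ 5839 billion.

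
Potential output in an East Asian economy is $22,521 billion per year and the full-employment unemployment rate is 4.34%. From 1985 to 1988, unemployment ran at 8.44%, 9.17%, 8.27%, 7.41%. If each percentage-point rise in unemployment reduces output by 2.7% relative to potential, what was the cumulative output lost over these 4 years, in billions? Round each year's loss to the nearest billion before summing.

Year 1985: gap = -2.7 × (8.44 - 4.34) = -11.07%, loss ≈ 22521 × 11.07/100 ≈ 2493.
Year 1986: gap = -2.7 × (9.17 - 4.34) = -13.041%, loss ≈ 22521 × 13.041/100 ≈ 2937.
Year 1987: gap = -2.7 × (8.27 - 4.34) = -10.611%, loss ≈ 22521 × 10.611/100 ≈ 2390.
Year 1988: gap = -2.7 × (7.41 - 4.34) = -8.289%, loss ≈ 22521 × 8.289/100 ≈ 1867.
Total lost output = 2493 + 2937 + 2390 + 1867 = 9687 billion.

$9,687 billion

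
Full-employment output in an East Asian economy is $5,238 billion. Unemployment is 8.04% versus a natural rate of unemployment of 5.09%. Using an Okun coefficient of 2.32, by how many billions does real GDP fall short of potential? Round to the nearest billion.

$358 billion

Output gap = -2.32 × (8.04 - 5.09) = -2.32 × 2.95 = -6.844%.
Actual GDP ≈ 5238 × 0.93156 ≈ 4880 billion, so the shortfall is 5238 - 4880 = 358 billion.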